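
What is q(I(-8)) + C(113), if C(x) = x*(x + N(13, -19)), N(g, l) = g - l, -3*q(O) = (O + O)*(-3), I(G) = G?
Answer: 16369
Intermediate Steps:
q(O) = 2*O (q(O) = -(O + O)*(-3)/3 = -2*O*(-3)/3 = -(-2)*O = 2*O)
C(x) = x*(32 + x) (C(x) = x*(x + (13 - 1*(-19))) = x*(x + (13 + 19)) = x*(x + 32) = x*(32 + x))
q(I(-8)) + C(113) = 2*(-8) + 113*(32 + 113) = -16 + 113*145 = -16 + 16385 = 16369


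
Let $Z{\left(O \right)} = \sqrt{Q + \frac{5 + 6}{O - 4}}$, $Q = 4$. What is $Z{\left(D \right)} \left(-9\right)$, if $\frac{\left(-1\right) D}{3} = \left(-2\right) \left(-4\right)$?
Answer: $- \frac{9 \sqrt{707}}{14} \approx -17.093$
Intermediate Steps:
$D = -24$ ($D = - 3 \left(\left(-2\right) \left(-4\right)\right) = \left(-3\right) 8 = -24$)
$Z{\left(O \right)} = \sqrt{4 + \frac{11}{-4 + O}}$ ($Z{\left(O \right)} = \sqrt{4 + \frac{5 + 6}{O - 4}} = \sqrt{4 + \frac{11}{-4 + O}}$)
$Z{\left(D \right)} \left(-9\right) = \sqrt{\frac{-5 + 4 \left(-24\right)}{-4 - 24}} \left(-9\right) = \sqrt{\frac{-5 - 96}{-28}} \left(-9\right) = \sqrt{\left(- \frac{1}{28}\right) \left(-101\right)} \left(-9\right) = \sqrt{\frac{101}{28}} \left(-9\right) = \frac{\sqrt{707}}{14} \left(-9\right) = - \frac{9 \sqrt{707}}{14}$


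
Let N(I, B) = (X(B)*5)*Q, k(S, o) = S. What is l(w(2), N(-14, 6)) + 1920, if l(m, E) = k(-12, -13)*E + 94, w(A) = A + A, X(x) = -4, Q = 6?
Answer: 3454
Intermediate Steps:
N(I, B) = -120 (N(I, B) = -4*5*6 = -20*6 = -120)
w(A) = 2*A
l(m, E) = 94 - 12*E (l(m, E) = -12*E + 94 = 94 - 12*E)
l(w(2), N(-14, 6)) + 1920 = (94 - 12*(-120)) + 1920 = (94 + 1440) + 1920 = 1534 + 1920 = 3454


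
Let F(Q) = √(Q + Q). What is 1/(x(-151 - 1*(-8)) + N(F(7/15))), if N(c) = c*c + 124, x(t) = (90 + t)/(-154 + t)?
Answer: 1485/185791 ≈ 0.0079928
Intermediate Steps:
x(t) = (90 + t)/(-154 + t)
F(Q) = √2*√Q (F(Q) = √(2*Q) = √2*√Q)
N(c) = 124 + c² (N(c) = c² + 124 = 124 + c²)
1/(x(-151 - 1*(-8)) + N(F(7/15))) = 1/((90 + (-151 - 1*(-8)))/(-154 + (-151 - 1*(-8))) + (124 + (√2*√(7/15))²)) = 1/((90 + (-151 + 8))/(-154 + (-151 + 8)) + (124 + (√2*√(7*(1/15)))²)) = 1/((90 - 143)/(-154 - 143) + (124 + (√2*√(7/15))²)) = 1/(-53/(-297) + (124 + (√2*(√105/15))²)) = 1/(-1/297*(-53) + (124 + (√210/15)²)) = 1/(53/297 + (124 + 14/15)) = 1/(53/297 + 1874/15) = 1/(185791/1485) = 1485/185791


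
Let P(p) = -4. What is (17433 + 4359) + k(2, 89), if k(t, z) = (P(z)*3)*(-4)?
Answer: 21840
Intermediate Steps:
k(t, z) = 48 (k(t, z) = -4*3*(-4) = -12*(-4) = 48)
(17433 + 4359) + k(2, 89) = (17433 + 4359) + 48 = 21792 + 48 = 21840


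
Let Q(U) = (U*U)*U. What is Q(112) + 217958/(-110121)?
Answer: 154711858330/110121 ≈ 1.4049e+6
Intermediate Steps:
Q(U) = U³ (Q(U) = U²*U = U³)
Q(112) + 217958/(-110121) = 112³ + 217958/(-110121) = 1404928 + 217958*(-1/110121) = 1404928 - 217958/110121 = 154711858330/110121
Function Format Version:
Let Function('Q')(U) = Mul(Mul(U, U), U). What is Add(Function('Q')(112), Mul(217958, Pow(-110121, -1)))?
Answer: Rational(154711858330, 110121) ≈ 1.4049e+6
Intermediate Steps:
Function('Q')(U) = Pow(U, 3) (Function('Q')(U) = Mul(Pow(U, 2), U) = Pow(U, 3))
Add(Function('Q')(112), Mul(217958, Pow(-110121, -1))) = Add(Pow(112, 3), Mul(217958, Pow(-110121, -1))) = Add(1404928, Mul(217958, Rational(-1, 110121))) = Add(1404928, Rational(-217958, 110121)) = Rational(154711858330, 110121)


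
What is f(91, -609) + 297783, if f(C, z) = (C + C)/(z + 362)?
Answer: 5657863/19 ≈ 2.9778e+5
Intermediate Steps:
f(C, z) = 2*C/(362 + z) (f(C, z) = (2*C)/(362 + z) = 2*C/(362 + z))
f(91, -609) + 297783 = 2*91/(362 - 609) + 297783 = 2*91/(-247) + 297783 = 2*91*(-1/247) + 297783 = -14/19 + 297783 = 5657863/19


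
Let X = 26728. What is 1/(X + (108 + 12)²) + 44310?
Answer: 1822381681/41128 ≈ 44310.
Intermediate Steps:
1/(X + (108 + 12)²) + 44310 = 1/(26728 + (108 + 12)²) + 44310 = 1/(26728 + 120²) + 44310 = 1/(26728 + 14400) + 44310 = 1/41128 + 44310 = 1822381681/41128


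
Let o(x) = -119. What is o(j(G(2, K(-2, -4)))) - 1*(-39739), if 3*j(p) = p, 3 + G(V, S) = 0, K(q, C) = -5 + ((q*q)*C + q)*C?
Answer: 39620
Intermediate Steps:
K(q, C) = -5 + C*(q + C*q**2) (K(q, C) = -5 + (q**2*C + q)*C = -5 + (C*q**2 + q)*C = -5 + (q + C*q**2)*C = -5 + C*(q + C*q**2))
G(V, S) = -3 (G(V, S) = -3 + 0 = -3)
j(p) = p/3
o(j(G(2, K(-2, -4)))) - 1*(-39739) = -119 - 1*(-39739) = -119 + 39739 = 39620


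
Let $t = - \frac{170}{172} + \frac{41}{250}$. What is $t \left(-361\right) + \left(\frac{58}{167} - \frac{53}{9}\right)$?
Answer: $\frac{2359416898}{8078625} \approx 292.06$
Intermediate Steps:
$t = - \frac{4431}{5375}$ ($t = \left(-170\right) \frac{1}{172} + 41 \cdot \frac{1}{250} = - \frac{85}{86} + \frac{41}{250} = - \frac{4431}{5375} \approx -0.82437$)
$t \left(-361\right) + \left(\frac{58}{167} - \frac{53}{9}\right) = \left(- \frac{4431}{5375}\right) \left(-361\right) + \left(\frac{58}{167} - \frac{53}{9}\right) = \frac{1599591}{5375} + \left(58 \cdot \frac{1}{167} - \frac{53}{9}\right) = \frac{1599591}{5375} + \left(\frac{58}{167} - \frac{53}{9}\right) = \frac{1599591}{5375} - \frac{8329}{1503} = \frac{2359416898}{8078625}$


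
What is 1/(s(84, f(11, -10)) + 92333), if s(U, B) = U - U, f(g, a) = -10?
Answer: 1/92333 ≈ 1.0830e-5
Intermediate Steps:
s(U, B) = 0
1/(s(84, f(11, -10)) + 92333) = 1/(0 + 92333) = 1/92333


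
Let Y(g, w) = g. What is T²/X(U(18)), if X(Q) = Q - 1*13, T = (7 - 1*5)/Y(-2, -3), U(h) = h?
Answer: ⅕ ≈ 0.20000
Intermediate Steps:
T = -1 (T = (7 - 1*5)/(-2) = (7 - 5)*(-½) = 2*(-½) = -1)
X(Q) = -13 + Q (X(Q) = Q - 13 = -13 + Q)
T²/X(U(18)) = (-1)²/(-13 + 18) = 1/5 = 1*(⅕) = ⅕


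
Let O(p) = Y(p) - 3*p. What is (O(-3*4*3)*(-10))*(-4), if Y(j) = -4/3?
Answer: 12800/3 ≈ 4266.7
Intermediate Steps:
Y(j) = -4/3 (Y(j) = -4*1/3 = -4/3)
O(p) = -4/3 - 3*p
(O(-3*4*3)*(-10))*(-4) = ((-4/3 - 3*(-3*4)*3)*(-10))*(-4) = ((-4/3 - (-36)*3)*(-10))*(-4) = ((-4/3 - 3*(-36))*(-10))*(-4) = ((-4/3 + 108)*(-10))*(-4) = ((320/3)*(-10))*(-4) = -3200/3*(-4) = 12800/3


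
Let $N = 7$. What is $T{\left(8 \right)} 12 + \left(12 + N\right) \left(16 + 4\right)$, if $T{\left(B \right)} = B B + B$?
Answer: $1244$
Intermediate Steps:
$T{\left(B \right)} = B + B^{2}$ ($T{\left(B \right)} = B^{2} + B = B + B^{2}$)
$T{\left(8 \right)} 12 + \left(12 + N\right) \left(16 + 4\right) = 8 \left(1 + 8\right) 12 + \left(12 + 7\right) \left(16 + 4\right) = 8 \cdot 9 \cdot 12 + 19 \cdot 20 = 72 \cdot 12 + 380 = 864 + 380 = 1244$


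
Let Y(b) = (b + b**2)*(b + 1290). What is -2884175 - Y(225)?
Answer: -79921925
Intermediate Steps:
Y(b) = (1290 + b)*(b + b**2) (Y(b) = (b + b**2)*(1290 + b) = (1290 + b)*(b + b**2))
-2884175 - Y(225) = -2884175 - 225*(1290 + 225**2 + 1291*225) = -2884175 - 225*(1290 + 50625 + 290475) = -2884175 - 225*342390 = -2884175 - 1*77037750 = -2884175 - 77037750 = -79921925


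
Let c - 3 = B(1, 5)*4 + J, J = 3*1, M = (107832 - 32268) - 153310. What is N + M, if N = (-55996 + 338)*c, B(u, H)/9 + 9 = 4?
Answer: 9606746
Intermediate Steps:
B(u, H) = -45 (B(u, H) = -81 + 9*4 = -81 + 36 = -45)
M = -77746 (M = 75564 - 153310 = -77746)
J = 3
c = -174 (c = 3 + (-45*4 + 3) = 3 + (-180 + 3) = 3 - 177 = -174)
N = 9684492 (N = (-55996 + 338)*(-174) = -55658*(-174) = 9684492)
N + M = 9684492 - 77746 = 9606746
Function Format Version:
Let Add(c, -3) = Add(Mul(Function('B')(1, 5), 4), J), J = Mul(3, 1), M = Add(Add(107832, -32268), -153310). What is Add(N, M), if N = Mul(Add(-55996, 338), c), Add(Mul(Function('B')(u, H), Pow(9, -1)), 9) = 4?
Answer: 9606746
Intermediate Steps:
Function('B')(u, H) = -45 (Function('B')(u, H) = Add(-81, Mul(9, 4)) = Add(-81, 36) = -45)
M = -77746 (M = Add(75564, -153310) = -77746)
J = 3
c = -174 (c = Add(3, Add(Mul(-45, 4), 3)) = Add(3, Add(-180, 3)) = Add(3, -177) = -174)
N = 9684492 (N = Mul(Add(-55996, 338), -174) = Mul(-55658, -174) = 9684492)
Add(N, M) = Add(9684492, -77746) = 9606746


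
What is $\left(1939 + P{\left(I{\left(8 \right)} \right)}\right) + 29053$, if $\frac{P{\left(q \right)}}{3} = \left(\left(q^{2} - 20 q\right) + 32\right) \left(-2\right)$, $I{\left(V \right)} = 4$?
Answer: $31184$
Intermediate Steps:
$P{\left(q \right)} = -192 - 6 q^{2} + 120 q$ ($P{\left(q \right)} = 3 \left(\left(q^{2} - 20 q\right) + 32\right) \left(-2\right) = 3 \left(32 + q^{2} - 20 q\right) \left(-2\right) = 3 \left(-64 - 2 q^{2} + 40 q\right) = -192 - 6 q^{2} + 120 q$)
$\left(1939 + P{\left(I{\left(8 \right)} \right)}\right) + 29053 = \left(1939 - \left(-288 + 96\right)\right) + 29053 = \left(1939 - -192\right) + 29053 = \left(1939 + 192\right) + 29053 = 2131 + 29053 = 31184$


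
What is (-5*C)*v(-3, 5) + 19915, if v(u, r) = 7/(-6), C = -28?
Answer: 59255/3 ≈ 19752.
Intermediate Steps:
v(u, r) = -7/6 (v(u, r) = 7*(-⅙) = -7/6)
(-5*C)*v(-3, 5) + 19915 = -5*(-28)*(-7/6) + 19915 = 140*(-7/6) + 19915 = -490/3 + 19915 = 59255/3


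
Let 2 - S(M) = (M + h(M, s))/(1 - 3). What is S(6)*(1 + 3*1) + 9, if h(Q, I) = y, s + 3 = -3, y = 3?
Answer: 35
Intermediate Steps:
s = -6 (s = -3 - 3 = -6)
h(Q, I) = 3
S(M) = 7/2 + M/2 (S(M) = 2 - (M + 3)/(1 - 3) = 2 - (3 + M)/(-2) = 2 - (3 + M)*(-1)/2 = 2 - (-3/2 - M/2) = 2 + (3/2 + M/2) = 7/2 + M/2)
S(6)*(1 + 3*1) + 9 = (7/2 + (½)*6)*(1 + 3*1) + 9 = (7/2 + 3)*(1 + 3) + 9 = (13/2)*4 + 9 = 26 + 9 = 35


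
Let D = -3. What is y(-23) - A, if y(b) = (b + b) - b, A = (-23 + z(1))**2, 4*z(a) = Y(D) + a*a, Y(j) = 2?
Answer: -8289/16 ≈ -518.06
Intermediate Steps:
z(a) = 1/2 + a**2/4 (z(a) = (2 + a*a)/4 = (2 + a**2)/4 = 1/2 + a**2/4)
A = 7921/16 (A = (-23 + (1/2 + (1/4)*1**2))**2 = (-23 + (1/2 + (1/4)*1))**2 = (-23 + (1/2 + 1/4))**2 = (-23 + 3/4)**2 = (-89/4)**2 = 7921/16 ≈ 495.06)
y(b) = b (y(b) = 2*b - b = b)
y(-23) - A = -23 - 1*7921/16 = -23 - 7921/16 = -8289/16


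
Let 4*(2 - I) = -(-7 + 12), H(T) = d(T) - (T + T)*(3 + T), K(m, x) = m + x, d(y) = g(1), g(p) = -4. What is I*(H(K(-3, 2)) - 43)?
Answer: -559/4 ≈ -139.75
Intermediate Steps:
d(y) = -4
H(T) = -4 - 2*T*(3 + T) (H(T) = -4 - (T + T)*(3 + T) = -4 - 2*T*(3 + T))
I = 13/4 (I = 2 - (-1)*(-7 + 12)/4 = 2 - (-1)*5/4 = 2 - 1/4*(-5) = 2 + 5/4 = 13/4 ≈ 3.2500)
I*(H(K(-3, 2)) - 43) = 13*((-4 - 6*(-3 + 2) - 2*(-3 + 2)**2) - 43)/4 = 13*((-4 - 6*(-1) - 2*(-1)**2) - 43)/4 = 13*((-4 + 6 - 2*1) - 43)/4 = 13*((-4 + 6 - 2) - 43)/4 = 13*(0 - 43)/4 = (13/4)*(-43) = -559/4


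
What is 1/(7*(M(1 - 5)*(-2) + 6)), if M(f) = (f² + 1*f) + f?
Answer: -1/70 ≈ -0.014286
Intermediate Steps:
M(f) = f² + 2*f (M(f) = (f² + f) + f = (f + f²) + f = f² + 2*f)
1/(7*(M(1 - 5)*(-2) + 6)) = 1/(7*(((1 - 5)*(2 + (1 - 5)))*(-2) + 6)) = 1/(7*(-4*(2 - 4)*(-2) + 6)) = 1/(7*(-4*(-2)*(-2) + 6)) = 1/(7*(8*(-2) + 6)) = 1/(7*(-16 + 6)) = 1/(7*(-10)) = 1/(-70) = -1/70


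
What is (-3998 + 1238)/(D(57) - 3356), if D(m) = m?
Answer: 2760/3299 ≈ 0.83662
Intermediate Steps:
(-3998 + 1238)/(D(57) - 3356) = (-3998 + 1238)/(57 - 3356) = -2760/(-3299) = -2760*(-1/3299) = 2760/3299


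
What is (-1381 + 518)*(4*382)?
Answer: -1318664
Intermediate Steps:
(-1381 + 518)*(4*382) = -863*1528 = -1318664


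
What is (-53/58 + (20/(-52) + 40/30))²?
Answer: 6241/5116644 ≈ 0.0012197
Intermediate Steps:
(-53/58 + (20/(-52) + 40/30))² = (-53*1/58 + (20*(-1/52) + 40*(1/30)))² = (-53/58 + (-5/13 + 4/3))² = (-53/58 + 37/39)² = (79/2262)² = 6241/5116644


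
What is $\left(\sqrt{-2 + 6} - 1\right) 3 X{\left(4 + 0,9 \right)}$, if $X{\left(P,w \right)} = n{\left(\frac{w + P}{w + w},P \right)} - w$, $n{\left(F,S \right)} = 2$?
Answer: $-21$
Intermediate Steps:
$X{\left(P,w \right)} = 2 - w$
$\left(\sqrt{-2 + 6} - 1\right) 3 X{\left(4 + 0,9 \right)} = \left(\sqrt{-2 + 6} - 1\right) 3 \left(2 - 9\right) = \left(\sqrt{4} - 1\right) 3 \left(2 - 9\right) = \left(2 - 1\right) 3 \left(-7\right) = 1 \cdot 3 \left(-7\right) = 3 \left(-7\right) = -21$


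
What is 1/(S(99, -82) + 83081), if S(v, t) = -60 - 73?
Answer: 1/82948 ≈ 1.2056e-5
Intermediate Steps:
S(v, t) = -133
1/(S(99, -82) + 83081) = 1/(-133 + 83081) = 1/82948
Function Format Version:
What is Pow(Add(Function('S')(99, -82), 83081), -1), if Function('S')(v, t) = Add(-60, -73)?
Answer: Rational(1, 82948) ≈ 1.2056e-5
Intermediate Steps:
Function('S')(v, t) = -133
Pow(Add(Function('S')(99, -82), 83081), -1) = Pow(Add(-133, 83081), -1) = Pow(82948, -1) = Rational(1, 82948)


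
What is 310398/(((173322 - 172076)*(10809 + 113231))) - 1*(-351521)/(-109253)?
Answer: -27147504238973/8442735340760 ≈ -3.2155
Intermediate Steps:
310398/(((173322 - 172076)*(10809 + 113231))) - 1*(-351521)/(-109253) = 310398/((1246*124040)) + 351521*(-1/109253) = 310398/154553840 - 351521/109253 = 310398*(1/154553840) - 351521/109253 = 155199/77276920 - 351521/109253 = -27147504238973/8442735340760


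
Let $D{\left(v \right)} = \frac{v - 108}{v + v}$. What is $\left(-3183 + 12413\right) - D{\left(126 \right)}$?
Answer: $\frac{129219}{14} \approx 9229.9$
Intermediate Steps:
$D{\left(v \right)} = \frac{-108 + v}{2 v}$
$\left(-3183 + 12413\right) - D{\left(126 \right)} = \left(-3183 + 12413\right) - \frac{-108 + 126}{2 \cdot 126} = 9230 - \frac{1}{2} \cdot \frac{1}{126} \cdot 18 = 9230 - \frac{1}{14} = \frac{129219}{14}$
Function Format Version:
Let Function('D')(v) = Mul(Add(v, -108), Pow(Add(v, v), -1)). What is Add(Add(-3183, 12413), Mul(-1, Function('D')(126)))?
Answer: Rational(129219, 14) ≈ 9229.9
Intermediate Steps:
Function('D')(v) = Mul(Rational(1, 2), Pow(v, -1), Add(-108, v)) (Function('D')(v) = Mul(Add(-108, v), Pow(Mul(2, v), -1)) = Mul(Add(-108, v), Mul(Rational(1, 2), Pow(v, -1))) = Mul(Rational(1, 2), Pow(v, -1), Add(-108, v)))
Add(Add(-3183, 12413), Mul(-1, Function('D')(126))) = Add(Add(-3183, 12413), Mul(-1, Mul(Rational(1, 2), Pow(126, -1), Add(-108, 126)))) = Add(9230, Mul(-1, Mul(Rational(1, 2), Rational(1, 126), 18))) = Add(9230, Mul(-1, Rational(1, 14))) = Add(9230, Rational(-1, 14)) = Rational(129219, 14)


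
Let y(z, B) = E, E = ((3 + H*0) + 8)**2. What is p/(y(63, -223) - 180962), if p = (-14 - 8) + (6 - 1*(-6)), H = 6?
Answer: 10/180841 ≈ 5.5297e-5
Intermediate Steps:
p = -10 (p = -22 + (6 + 6) = -22 + 12 = -10)
E = 121 (E = ((3 + 6*0) + 8)**2 = ((3 + 0) + 8)**2 = (3 + 8)**2 = 11**2 = 121)
y(z, B) = 121
p/(y(63, -223) - 180962) = -10/(121 - 180962) = -10/(-180841) = -1/180841*(-10) = 10/180841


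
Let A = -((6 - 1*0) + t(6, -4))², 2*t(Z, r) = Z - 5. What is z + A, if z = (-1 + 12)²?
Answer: 315/4 ≈ 78.750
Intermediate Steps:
t(Z, r) = -5/2 + Z/2 (t(Z, r) = (Z - 5)/2 = (-5 + Z)/2 = -5/2 + Z/2)
z = 121 (z = 11² = 121)
A = -169/4 (A = -((6 - 1*0) + (-5/2 + (½)*6))² = -((6 + 0) + (-5/2 + 3))² = -(6 + ½)² = -(13/2)² = -1*169/4 = -169/4 ≈ -42.250)
z + A = 121 - 169/4 = 315/4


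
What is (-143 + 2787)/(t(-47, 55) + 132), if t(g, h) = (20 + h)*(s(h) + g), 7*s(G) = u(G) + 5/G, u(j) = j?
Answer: -203588/215811 ≈ -0.94336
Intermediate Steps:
s(G) = G/7 + 5/(7*G) (s(G) = (G + 5/G)/7 = G/7 + 5/(7*G))
t(g, h) = (20 + h)*(g + (5 + h²)/(7*h)) (t(g, h) = (20 + h)*((5 + h²)/(7*h) + g) = (20 + h)*(g + (5 + h²)/(7*h)))
(-143 + 2787)/(t(-47, 55) + 132) = (-143 + 2787)/((⅐)*(100 + 20*55² + 55*(5 + 55² + 140*(-47) + 7*(-47)*55))/55 + 132) = 2644/((⅐)*(1/55)*(100 + 20*3025 + 55*(5 + 3025 - 6580 - 18095)) + 132) = 2644/((⅐)*(1/55)*(100 + 60500 + 55*(-21645)) + 132) = 2644/((⅐)*(1/55)*(100 + 60500 - 1190475) + 132) = 2644/((⅐)*(1/55)*(-1129875) + 132) = 2644/(-225975/77 + 132) = 2644/(-215811/77) = 2644*(-77/215811) = -203588/215811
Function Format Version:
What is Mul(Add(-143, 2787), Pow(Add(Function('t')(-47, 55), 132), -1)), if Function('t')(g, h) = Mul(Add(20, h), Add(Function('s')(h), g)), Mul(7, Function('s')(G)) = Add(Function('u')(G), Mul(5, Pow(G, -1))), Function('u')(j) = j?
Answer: Rational(-203588, 215811) ≈ -0.94336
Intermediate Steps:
Function('s')(G) = Add(Mul(Rational(1, 7), G), Mul(Rational(5, 7), Pow(G, -1))) (Function('s')(G) = Mul(Rational(1, 7), Add(G, Mul(5, Pow(G, -1)))) = Add(Mul(Rational(1, 7), G), Mul(Rational(5, 7), Pow(G, -1))))
Function('t')(g, h) = Mul(Add(20, h), Add(g, Mul(Rational(1, 7), Pow(h, -1), Add(5, Pow(h, 2))))) (Function('t')(g, h) = Mul(Add(20, h), Add(Mul(Rational(1, 7), Pow(h, -1), Add(5, Pow(h, 2))), g)) = Mul(Add(20, h), Add(g, Mul(Rational(1, 7), Pow(h, -1), Add(5, Pow(h, 2))))))
Mul(Add(-143, 2787), Pow(Add(Function('t')(-47, 55), 132), -1)) = Mul(Add(-143, 2787), Pow(Add(Mul(Rational(1, 7), Pow(55, -1), Add(100, Mul(20, Pow(55, 2)), Mul(55, Add(5, Pow(55, 2), Mul(140, -47), Mul(7, -47, 55))))), 132), -1)) = Mul(2644, Pow(Add(Mul(Rational(1, 7), Rational(1, 55), Add(100, Mul(20, 3025), Mul(55, Add(5, 3025, -6580, -18095)))), 132), -1)) = Mul(2644, Pow(Add(Mul(Rational(1, 7), Rational(1, 55), Add(100, 60500, Mul(55, -21645))), 132), -1)) = Mul(2644, Pow(Add(Mul(Rational(1, 7), Rational(1, 55), Add(100, 60500, -1190475)), 132), -1)) = Mul(2644, Pow(Add(Mul(Rational(1, 7), Rational(1, 55), -1129875), 132), -1)) = Mul(2644, Pow(Add(Rational(-225975, 77), 132), -1)) = Mul(2644, Pow(Rational(-215811, 77), -1)) = Mul(2644, Rational(-77, 215811)) = Rational(-203588, 215811)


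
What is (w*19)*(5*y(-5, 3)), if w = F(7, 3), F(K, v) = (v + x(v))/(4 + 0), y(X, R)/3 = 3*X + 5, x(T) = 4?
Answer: -9975/2 ≈ -4987.5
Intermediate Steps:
y(X, R) = 15 + 9*X (y(X, R) = 3*(3*X + 5) = 3*(5 + 3*X) = 15 + 9*X)
F(K, v) = 1 + v/4 (F(K, v) = (v + 4)/(4 + 0) = (4 + v)/4 = (4 + v)*(1/4) = 1 + v/4)
w = 7/4 (w = 1 + (1/4)*3 = 1 + 3/4 = 7/4 ≈ 1.7500)
(w*19)*(5*y(-5, 3)) = ((7/4)*19)*(5*(15 + 9*(-5))) = 133*(5*(15 - 45))/4 = 133*(5*(-30))/4 = (133/4)*(-150) = -9975/2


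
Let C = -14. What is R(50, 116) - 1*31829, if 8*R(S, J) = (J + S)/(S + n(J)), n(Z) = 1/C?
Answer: -44496361/1398 ≈ -31829.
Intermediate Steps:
n(Z) = -1/14 (n(Z) = 1/(-14) = -1/14)
R(S, J) = (J + S)/(8*(-1/14 + S)) (R(S, J) = ((J + S)/(S - 1/14))/8 = ((J + S)/(-1/14 + S))/8 = (J + S)/(8*(-1/14 + S)))
R(50, 116) - 1*31829 = 7*(116 + 50)/(4*(-1 + 14*50)) - 1*31829 = (7/4)*166/(-1 + 700) - 31829 = (7/4)*166/699 - 31829 = (7/4)*(1/699)*166 - 31829 = 581/1398 - 31829 = -44496361/1398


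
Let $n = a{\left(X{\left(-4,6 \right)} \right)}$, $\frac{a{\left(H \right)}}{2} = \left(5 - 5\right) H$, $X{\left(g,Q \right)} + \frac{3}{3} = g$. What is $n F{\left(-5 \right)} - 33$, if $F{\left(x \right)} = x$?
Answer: $-33$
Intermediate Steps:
$X{\left(g,Q \right)} = -1 + g$
$a{\left(H \right)} = 0$ ($a{\left(H \right)} = 2 \left(5 - 5\right) H = 2 \cdot 0 H = 2 \cdot 0 = 0$)
$n = 0$
$n F{\left(-5 \right)} - 33 = 0 \left(-5\right) - 33 = 0 - 33 = -33$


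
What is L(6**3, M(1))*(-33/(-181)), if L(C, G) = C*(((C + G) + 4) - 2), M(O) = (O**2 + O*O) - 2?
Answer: 1553904/181 ≈ 8585.1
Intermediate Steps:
M(O) = -2 + 2*O**2 (M(O) = (O**2 + O**2) - 2 = 2*O**2 - 2 = -2 + 2*O**2)
L(C, G) = C*(2 + C + G) (L(C, G) = C*((4 + C + G) - 2) = C*(2 + C + G))
L(6**3, M(1))*(-33/(-181)) = (6**3*(2 + 6**3 + (-2 + 2*1**2)))*(-33/(-181)) = (216*(2 + 216 + (-2 + 2*1)))*(-33*(-1/181)) = (216*(2 + 216 + (-2 + 2)))*(33/181) = (216*(2 + 216 + 0))*(33/181) = (216*218)*(33/181) = 47088*(33/181) = 1553904/181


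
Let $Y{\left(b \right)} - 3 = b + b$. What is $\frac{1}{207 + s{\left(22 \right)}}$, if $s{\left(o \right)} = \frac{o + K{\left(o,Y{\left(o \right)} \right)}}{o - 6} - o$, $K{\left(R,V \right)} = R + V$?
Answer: $\frac{16}{3051} \approx 0.0052442$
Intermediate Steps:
$Y{\left(b \right)} = 3 + 2 b$ ($Y{\left(b \right)} = 3 + \left(b + b\right) = 3 + 2 b$)
$s{\left(o \right)} = - o + \frac{3 + 4 o}{-6 + o}$ ($s{\left(o \right)} = \frac{o + \left(o + \left(3 + 2 o\right)\right)}{o - 6} - o = \frac{o + \left(3 + 3 o\right)}{-6 + o} - o = \frac{3 + 4 o}{-6 + o} - o = - o + \frac{3 + 4 o}{-6 + o}$)
$\frac{1}{207 + s{\left(22 \right)}} = \frac{1}{207 + \frac{3 - 22^{2} + 10 \cdot 22}{-6 + 22}} = \frac{1}{207 + \frac{3 - 484 + 220}{16}} = \frac{1}{207 + \frac{1}{16} \left(-261\right)} = \frac{1}{207 - \frac{261}{16}} = \frac{1}{\frac{3051}{16}} = \frac{16}{3051}$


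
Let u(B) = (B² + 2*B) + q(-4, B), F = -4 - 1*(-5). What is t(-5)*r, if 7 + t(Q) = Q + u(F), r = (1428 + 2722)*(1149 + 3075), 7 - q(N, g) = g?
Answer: -52588800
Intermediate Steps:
F = 1 (F = -4 + 5 = 1)
q(N, g) = 7 - g
r = 17529600 (r = 4150*4224 = 17529600)
u(B) = 7 + B + B² (u(B) = (B² + 2*B) + (7 - B) = 7 + B + B²)
t(Q) = 2 + Q (t(Q) = -7 + (Q + (7 + 1 + 1²)) = -7 + (Q + (7 + 1 + 1)) = -7 + (Q + 9) = -7 + (9 + Q) = 2 + Q)
t(-5)*r = (2 - 5)*17529600 = -3*17529600 = -52588800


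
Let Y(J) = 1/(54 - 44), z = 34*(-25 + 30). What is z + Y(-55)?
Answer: 1701/10 ≈ 170.10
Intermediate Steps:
z = 170 (z = 34*5 = 170)
Y(J) = ⅒ (Y(J) = 1/10 = ⅒)
z + Y(-55) = 170 + ⅒ = 1701/10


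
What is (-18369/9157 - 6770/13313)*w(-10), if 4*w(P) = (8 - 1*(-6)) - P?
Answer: -1839236322/121907141 ≈ -15.087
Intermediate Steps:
w(P) = 7/2 - P/4 (w(P) = ((8 - 1*(-6)) - P)/4 = ((8 + 6) - P)/4 = (14 - P)/4 = 7/2 - P/4)
(-18369/9157 - 6770/13313)*w(-10) = (-18369/9157 - 6770/13313)*(7/2 - ¼*(-10)) = (-18369*1/9157 - 6770*1/13313)*(7/2 + 5/2) = (-18369/9157 - 6770/13313)*6 = -306539387/121907141*6 = -1839236322/121907141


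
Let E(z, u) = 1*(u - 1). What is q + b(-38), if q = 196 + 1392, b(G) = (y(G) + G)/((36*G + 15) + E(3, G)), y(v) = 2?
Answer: 184211/116 ≈ 1588.0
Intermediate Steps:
E(z, u) = -1 + u (E(z, u) = 1*(-1 + u) = -1 + u)
b(G) = (2 + G)/(14 + 37*G) (b(G) = (2 + G)/((36*G + 15) + (-1 + G)) = (2 + G)/((15 + 36*G) + (-1 + G)) = (2 + G)/(14 + 37*G))
q = 1588
q + b(-38) = 1588 + (2 - 38)/(14 + 37*(-38)) = 1588 - 36/(14 - 1406) = 1588 - 36/(-1392) = 1588 - 1/1392*(-36) = 1588 + 3/116 = 184211/116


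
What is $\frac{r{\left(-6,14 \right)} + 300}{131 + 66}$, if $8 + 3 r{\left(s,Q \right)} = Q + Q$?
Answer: $\frac{920}{591} \approx 1.5567$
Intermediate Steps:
$r{\left(s,Q \right)} = - \frac{8}{3} + \frac{2 Q}{3}$ ($r{\left(s,Q \right)} = - \frac{8}{3} + \frac{Q + Q}{3} = - \frac{8}{3} + \frac{2 Q}{3}$)
$\frac{r{\left(-6,14 \right)} + 300}{131 + 66} = \frac{\left(- \frac{8}{3} + \frac{2}{3} \cdot 14\right) + 300}{131 + 66} = \frac{\left(- \frac{8}{3} + \frac{28}{3}\right) + 300}{197} = \left(\frac{20}{3} + 300\right) \frac{1}{197} = \frac{920}{3} \cdot \frac{1}{197} = \frac{920}{591}$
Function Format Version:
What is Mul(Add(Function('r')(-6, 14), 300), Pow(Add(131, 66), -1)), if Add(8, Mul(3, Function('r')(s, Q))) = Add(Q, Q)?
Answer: Rational(920, 591) ≈ 1.5567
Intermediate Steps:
Function('r')(s, Q) = Add(Rational(-8, 3), Mul(Rational(2, 3), Q)) (Function('r')(s, Q) = Add(Rational(-8, 3), Mul(Rational(1, 3), Add(Q, Q))) = Add(Rational(-8, 3), Mul(Rational(1, 3), Mul(2, Q))) = Add(Rational(-8, 3), Mul(Rational(2, 3), Q)))
Mul(Add(Function('r')(-6, 14), 300), Pow(Add(131, 66), -1)) = Mul(Add(Add(Rational(-8, 3), Mul(Rational(2, 3), 14)), 300), Pow(Add(131, 66), -1)) = Mul(Add(Add(Rational(-8, 3), Rational(28, 3)), 300), Pow(197, -1)) = Mul(Add(Rational(20, 3), 300), Rational(1, 197)) = Mul(Rational(920, 3), Rational(1, 197)) = Rational(920, 591)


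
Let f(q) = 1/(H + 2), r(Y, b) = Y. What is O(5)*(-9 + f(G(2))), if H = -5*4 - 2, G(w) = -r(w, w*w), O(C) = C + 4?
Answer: -1629/20 ≈ -81.450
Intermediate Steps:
O(C) = 4 + C
G(w) = -w
H = -22 (H = -20 - 2 = -22)
f(q) = -1/20 (f(q) = 1/(-22 + 2) = 1/(-20) = -1/20)
O(5)*(-9 + f(G(2))) = (4 + 5)*(-9 - 1/20) = 9*(-181/20) = -1629/20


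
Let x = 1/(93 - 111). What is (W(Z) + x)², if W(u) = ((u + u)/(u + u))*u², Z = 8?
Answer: 1324801/324 ≈ 4088.9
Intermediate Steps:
W(u) = u² (W(u) = ((2*u)/((2*u)))*u² = ((2*u)*(1/(2*u)))*u² = 1*u² = u²)
x = -1/18 (x = 1/(-18) = -1/18 ≈ -0.055556)
(W(Z) + x)² = (8² - 1/18)² = (64 - 1/18)² = (1151/18)² = 1324801/324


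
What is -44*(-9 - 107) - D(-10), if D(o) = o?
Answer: 5114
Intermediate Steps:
-44*(-9 - 107) - D(-10) = -44*(-9 - 107) - 1*(-10) = -44*(-116) + 10 = 5104 + 10 = 5114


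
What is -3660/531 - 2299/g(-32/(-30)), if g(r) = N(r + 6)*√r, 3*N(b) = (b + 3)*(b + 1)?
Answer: -1220/177 - 12825*√15/604 ≈ -89.129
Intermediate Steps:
N(b) = (1 + b)*(3 + b)/3 (N(b) = ((b + 3)*(b + 1))/3 = ((3 + b)*(1 + b))/3 = ((1 + b)*(3 + b))/3 = (1 + b)*(3 + b)/3)
g(r) = √r*(9 + (6 + r)²/3 + 4*r/3) (g(r) = (1 + (r + 6)²/3 + 4*(r + 6)/3)*√r = (1 + (6 + r)²/3 + 4*(6 + r)/3)*√r = (1 + (6 + r)²/3 + (8 + 4*r/3))*√r = (9 + (6 + r)²/3 + 4*r/3)*√r = √r*(9 + (6 + r)²/3 + 4*r/3))
-3660/531 - 2299/g(-32/(-30)) = -3660/531 - 2299*3*√2/(8*√(-1/(-30))*(63 + (-32/(-30))² + 16*(-32/(-30)))) = -3660*1/531 - 2299*3*√15/(4*(63 + (-32*(-1/30))² + 16*(-32*(-1/30)))) = -1220/177 - 2299*3*√15/(4*(63 + (16/15)² + 16*(16/15))) = -1220/177 - 2299*3*√15/(4*(63 + 256/225 + 256/15)) = -1220/177 - 2299*675*√15/73084 = -1220/177 - 12825*√15/604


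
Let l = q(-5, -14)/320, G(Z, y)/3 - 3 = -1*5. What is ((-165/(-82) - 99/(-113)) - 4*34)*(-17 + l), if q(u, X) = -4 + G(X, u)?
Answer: 672210085/296512 ≈ 2267.1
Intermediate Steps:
G(Z, y) = -6 (G(Z, y) = 9 + 3*(-1*5) = 9 + 3*(-5) = 9 - 15 = -6)
q(u, X) = -10 (q(u, X) = -4 - 6 = -10)
l = -1/32 (l = -10/320 = -10*1/320 = -1/32 ≈ -0.031250)
((-165/(-82) - 99/(-113)) - 4*34)*(-17 + l) = ((-165/(-82) - 99/(-113)) - 4*34)*(-17 - 1/32) = ((-165*(-1/82) - 99*(-1/113)) - 136)*(-545/32) = ((165/82 + 99/113) - 136)*(-545/32) = (26763/9266 - 136)*(-545/32) = -1233413/9266*(-545/32) = 672210085/296512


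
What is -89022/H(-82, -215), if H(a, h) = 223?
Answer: -89022/223 ≈ -399.20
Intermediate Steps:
-89022/H(-82, -215) = -89022/223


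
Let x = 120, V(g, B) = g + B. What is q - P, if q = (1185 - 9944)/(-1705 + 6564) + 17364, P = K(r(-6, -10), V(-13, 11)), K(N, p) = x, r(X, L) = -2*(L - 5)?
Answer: 83779837/4859 ≈ 17242.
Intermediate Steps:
r(X, L) = 10 - 2*L (r(X, L) = -2*(-5 + L) = 10 - 2*L)
V(g, B) = B + g
K(N, p) = 120
P = 120
q = 84362917/4859 (q = -8759/4859 + 17364 = 84362917/4859 ≈ 17362.)
q - P = 84362917/4859 - 1*120 = 84362917/4859 - 120 = 83779837/4859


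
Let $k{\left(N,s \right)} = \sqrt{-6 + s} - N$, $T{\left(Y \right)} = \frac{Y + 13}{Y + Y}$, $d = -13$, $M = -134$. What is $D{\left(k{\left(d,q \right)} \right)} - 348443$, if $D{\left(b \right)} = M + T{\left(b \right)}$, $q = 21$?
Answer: $- \frac{107361393}{308} - \frac{13 \sqrt{15}}{308} \approx -3.4858 \cdot 10^{5}$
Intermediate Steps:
$T{\left(Y \right)} = \frac{13 + Y}{2 Y}$
$D{\left(b \right)} = -134 + \frac{13 + b}{2 b}$
$D{\left(k{\left(d,q \right)} \right)} - 348443 = \frac{13 - 267 \left(\sqrt{-6 + 21} - -13\right)}{2 \left(\sqrt{-6 + 21} - -13\right)} - 348443 = \frac{13 - 267 \left(\sqrt{15} + 13\right)}{2 \left(\sqrt{15} + 13\right)} - 348443 = \frac{13 - 267 \left(13 + \sqrt{15}\right)}{2 \left(13 + \sqrt{15}\right)} - 348443 = \frac{13 - \left(3471 + 267 \sqrt{15}\right)}{2 \left(13 + \sqrt{15}\right)} - 348443 = \frac{-3458 - 267 \sqrt{15}}{2 \left(13 + \sqrt{15}\right)} - 348443 = -348443 + \frac{-3458 - 267 \sqrt{15}}{2 \left(13 + \sqrt{15}\right)}$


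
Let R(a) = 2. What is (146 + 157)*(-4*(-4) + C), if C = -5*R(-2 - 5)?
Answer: 1818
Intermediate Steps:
C = -10 (C = -5*2 = -10)
(146 + 157)*(-4*(-4) + C) = (146 + 157)*(-4*(-4) - 10) = 303*(16 - 10) = 303*6 = 1818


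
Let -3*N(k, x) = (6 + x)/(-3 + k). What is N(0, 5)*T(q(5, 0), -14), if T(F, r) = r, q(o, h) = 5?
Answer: -154/9 ≈ -17.111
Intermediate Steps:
N(k, x) = -(6 + x)/(3*(-3 + k))
N(0, 5)*T(q(5, 0), -14) = ((-6 - 1*5)/(3*(-3 + 0)))*(-14) = ((⅓)*(-6 - 5)/(-3))*(-14) = ((⅓)*(-⅓)*(-11))*(-14) = (11/9)*(-14) = -154/9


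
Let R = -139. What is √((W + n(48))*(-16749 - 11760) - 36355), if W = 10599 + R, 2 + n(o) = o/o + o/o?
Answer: I*√298240495 ≈ 17270.0*I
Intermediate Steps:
n(o) = 0 (n(o) = -2 + (o/o + o/o) = -2 + (1 + 1) = -2 + 2 = 0)
W = 10460 (W = 10599 - 139 = 10460)
√((W + n(48))*(-16749 - 11760) - 36355) = √((10460 + 0)*(-16749 - 11760) - 36355) = √(10460*(-28509) - 36355) = √(-298204140 - 36355) = √(-298240495) = I*√298240495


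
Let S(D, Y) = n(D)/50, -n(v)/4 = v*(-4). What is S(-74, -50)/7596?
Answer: -148/47475 ≈ -0.0031174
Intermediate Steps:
n(v) = 16*v (n(v) = -4*v*(-4) = -(-16)*v = 16*v)
S(D, Y) = 8*D/25 (S(D, Y) = (16*D)/50 = (16*D)*(1/50) = 8*D/25)
S(-74, -50)/7596 = ((8/25)*(-74))/7596 = -592/25*1/7596 = -148/47475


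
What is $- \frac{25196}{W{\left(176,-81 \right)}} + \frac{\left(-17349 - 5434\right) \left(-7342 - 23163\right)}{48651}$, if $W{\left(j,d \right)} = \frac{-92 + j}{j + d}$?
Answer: $- \frac{4839365980}{340557} \approx -14210.0$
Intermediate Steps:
$W{\left(j,d \right)} = \frac{-92 + j}{d + j}$
$- \frac{25196}{W{\left(176,-81 \right)}} + \frac{\left(-17349 - 5434\right) \left(-7342 - 23163\right)}{48651} = - \frac{25196}{\frac{1}{-81 + 176} \left(-92 + 176\right)} + \frac{\left(-17349 - 5434\right) \left(-7342 - 23163\right)}{48651} = - \frac{25196}{\frac{1}{95} \cdot 84} + \left(-22783\right) \left(-30505\right) \frac{1}{48651} = - \frac{25196}{\frac{1}{95} \cdot 84} + 694995415 \cdot \frac{1}{48651} = - \frac{25196}{\frac{84}{95}} + \frac{694995415}{48651} = \left(-25196\right) \frac{95}{84} + \frac{694995415}{48651} = - \frac{598405}{21} + \frac{694995415}{48651} = - \frac{4839365980}{340557}$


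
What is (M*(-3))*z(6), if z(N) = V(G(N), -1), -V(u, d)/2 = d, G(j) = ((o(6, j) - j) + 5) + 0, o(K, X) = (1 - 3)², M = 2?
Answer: -12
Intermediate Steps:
o(K, X) = 4 (o(K, X) = (-2)² = 4)
G(j) = 9 - j (G(j) = ((4 - j) + 5) + 0 = (9 - j) + 0 = 9 - j)
V(u, d) = -2*d
z(N) = 2 (z(N) = -2*(-1) = 2)
(M*(-3))*z(6) = (2*(-3))*2 = -6*2 = -12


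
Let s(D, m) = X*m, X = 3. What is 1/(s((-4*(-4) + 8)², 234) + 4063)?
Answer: 1/4765 ≈ 0.00020986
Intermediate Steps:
s(D, m) = 3*m
1/(s((-4*(-4) + 8)², 234) + 4063) = 1/(3*234 + 4063) = 1/(702 + 4063) = 1/4765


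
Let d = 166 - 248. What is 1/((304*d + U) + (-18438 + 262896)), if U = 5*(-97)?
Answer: 1/219045 ≈ 4.5653e-6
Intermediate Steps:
d = -82
U = -485
1/((304*d + U) + (-18438 + 262896)) = 1/((304*(-82) - 485) + (-18438 + 262896)) = 1/((-24928 - 485) + 244458) = 1/(-25413 + 244458) = 1/219045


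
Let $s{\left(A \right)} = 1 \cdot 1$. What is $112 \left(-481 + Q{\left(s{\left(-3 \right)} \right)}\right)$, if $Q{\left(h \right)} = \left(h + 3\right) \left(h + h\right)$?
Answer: $-52976$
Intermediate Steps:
$s{\left(A \right)} = 1$
$Q{\left(h \right)} = 2 h \left(3 + h\right)$ ($Q{\left(h \right)} = \left(3 + h\right) 2 h = 2 h \left(3 + h\right)$)
$112 \left(-481 + Q{\left(s{\left(-3 \right)} \right)}\right) = 112 \left(-481 + 2 \cdot 1 \left(3 + 1\right)\right) = 112 \left(-481 + 2 \cdot 1 \cdot 4\right) = 112 \left(-481 + 8\right) = 112 \left(-473\right) = -52976$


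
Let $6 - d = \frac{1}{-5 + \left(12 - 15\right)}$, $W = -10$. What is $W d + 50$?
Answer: $- \frac{45}{4} \approx -11.25$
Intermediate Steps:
$d = \frac{49}{8}$ ($d = 6 - \frac{1}{-5 + \left(12 - 15\right)} = 6 - \frac{1}{-5 - 3} = 6 - \frac{1}{-8} = 6 - - \frac{1}{8} = 6 + \frac{1}{8} = \frac{49}{8} \approx 6.125$)
$W d + 50 = \left(-10\right) \frac{49}{8} + 50 = - \frac{245}{4} + 50 = - \frac{45}{4}$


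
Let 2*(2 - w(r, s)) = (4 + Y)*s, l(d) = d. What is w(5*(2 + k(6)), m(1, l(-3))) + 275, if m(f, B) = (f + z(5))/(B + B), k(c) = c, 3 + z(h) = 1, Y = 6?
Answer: 1657/6 ≈ 276.17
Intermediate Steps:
z(h) = -2 (z(h) = -3 + 1 = -2)
m(f, B) = (-2 + f)/(2*B) (m(f, B) = (f - 2)/(B + B) = (-2 + f)/((2*B)) = (-2 + f)*(1/(2*B)) = (-2 + f)/(2*B))
w(r, s) = 2 - 5*s (w(r, s) = 2 - (4 + 6)*s/2 = 2 - 5*s)
w(5*(2 + k(6)), m(1, l(-3))) + 275 = (2 - 5*(-2 + 1)/(2*(-3))) + 275 = (2 - 5*(-1)*(-1)/(2*3)) + 275 = (2 - 5*1/6) + 275 = (2 - 5/6) + 275 = 7/6 + 275 = 1657/6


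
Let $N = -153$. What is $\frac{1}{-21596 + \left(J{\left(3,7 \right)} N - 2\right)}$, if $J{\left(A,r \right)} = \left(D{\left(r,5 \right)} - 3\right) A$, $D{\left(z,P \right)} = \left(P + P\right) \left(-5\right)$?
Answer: $\frac{1}{2729} \approx 0.00036643$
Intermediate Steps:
$D{\left(z,P \right)} = - 10 P$ ($D{\left(z,P \right)} = 2 P \left(-5\right) = - 10 P$)
$J{\left(A,r \right)} = - 53 A$ ($J{\left(A,r \right)} = \left(\left(-10\right) 5 - 3\right) A = \left(-50 - 3\right) A = - 53 A$)
$\frac{1}{-21596 + \left(J{\left(3,7 \right)} N - 2\right)} = \frac{1}{-21596 - \left(2 - \left(-53\right) 3 \left(-153\right)\right)} = \frac{1}{-21596 - -24325} = \frac{1}{-21596 + \left(24327 - 2\right)} = \frac{1}{-21596 + 24325} = \frac{1}{2729}$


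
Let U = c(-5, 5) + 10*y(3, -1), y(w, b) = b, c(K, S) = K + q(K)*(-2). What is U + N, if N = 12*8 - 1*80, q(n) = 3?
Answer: -5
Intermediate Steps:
c(K, S) = -6 + K (c(K, S) = K + 3*(-2) = K - 6 = -6 + K)
N = 16 (N = 96 - 80 = 16)
U = -21 (U = (-6 - 5) + 10*(-1) = -11 - 10 = -21)
U + N = -21 + 16 = -5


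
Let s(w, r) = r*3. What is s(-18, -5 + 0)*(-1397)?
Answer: 20955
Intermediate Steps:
s(w, r) = 3*r
s(-18, -5 + 0)*(-1397) = (3*(-5 + 0))*(-1397) = (3*(-5))*(-1397) = -15*(-1397) = 20955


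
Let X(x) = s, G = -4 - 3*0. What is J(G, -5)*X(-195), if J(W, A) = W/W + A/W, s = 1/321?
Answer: 3/428 ≈ 0.0070093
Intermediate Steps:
s = 1/321 ≈ 0.0031153
G = -4 (G = -4 + 0 = -4)
X(x) = 1/321
J(W, A) = 1 + A/W
J(G, -5)*X(-195) = ((-5 - 4)/(-4))*(1/321) = -¼*(-9)*(1/321) = (9/4)*(1/321) = 3/428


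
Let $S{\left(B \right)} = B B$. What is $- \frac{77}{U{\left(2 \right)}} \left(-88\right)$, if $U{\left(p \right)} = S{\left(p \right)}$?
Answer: $1694$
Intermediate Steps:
$S{\left(B \right)} = B^{2}$
$U{\left(p \right)} = p^{2}$
$- \frac{77}{U{\left(2 \right)}} \left(-88\right) = - \frac{77}{2^{2}} \left(-88\right) = - \frac{77}{4} \left(-88\right) = \left(-77\right) \frac{1}{4} \left(-88\right) = \left(- \frac{77}{4}\right) \left(-88\right) = 1694$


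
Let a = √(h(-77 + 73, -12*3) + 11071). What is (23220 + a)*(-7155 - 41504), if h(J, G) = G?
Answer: -1129861980 - 48659*√11035 ≈ -1.1350e+9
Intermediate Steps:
a = √11035 (a = √(-12*3 + 11071) = √(-36 + 11071) = √11035 ≈ 105.05)
(23220 + a)*(-7155 - 41504) = (23220 + √11035)*(-7155 - 41504) = (23220 + √11035)*(-48659) = -1129861980 - 48659*√11035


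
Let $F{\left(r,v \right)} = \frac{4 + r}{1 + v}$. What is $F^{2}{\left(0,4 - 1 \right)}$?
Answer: $1$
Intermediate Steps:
$F{\left(r,v \right)} = \frac{4 + r}{1 + v}$
$F^{2}{\left(0,4 - 1 \right)} = \left(\frac{4 + 0}{1 + \left(4 - 1\right)}\right)^{2} = \left(\frac{1}{1 + \left(4 - 1\right)} 4\right)^{2} = \left(\frac{1}{1 + 3} \cdot 4\right)^{2} = \left(\frac{1}{4} \cdot 4\right)^{2} = 1^{2} = 1$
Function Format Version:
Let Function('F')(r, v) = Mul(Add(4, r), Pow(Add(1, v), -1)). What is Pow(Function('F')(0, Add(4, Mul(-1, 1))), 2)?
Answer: 1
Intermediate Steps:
Function('F')(r, v) = Mul(Pow(Add(1, v), -1), Add(4, r))
Pow(Function('F')(0, Add(4, Mul(-1, 1))), 2) = Pow(Mul(Pow(Add(1, Add(4, Mul(-1, 1))), -1), Add(4, 0)), 2) = Pow(Mul(Pow(Add(1, Add(4, -1)), -1), 4), 2) = Pow(Mul(Pow(Add(1, 3), -1), 4), 2) = Pow(Mul(Pow(4, -1), 4), 2) = Pow(Mul(Rational(1, 4), 4), 2) = Pow(1, 2) = 1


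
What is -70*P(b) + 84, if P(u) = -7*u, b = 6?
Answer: 3024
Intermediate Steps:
P(u) = -7*u
-70*P(b) + 84 = -(-490)*6 + 84 = -70*(-42) + 84 = 2940 + 84 = 3024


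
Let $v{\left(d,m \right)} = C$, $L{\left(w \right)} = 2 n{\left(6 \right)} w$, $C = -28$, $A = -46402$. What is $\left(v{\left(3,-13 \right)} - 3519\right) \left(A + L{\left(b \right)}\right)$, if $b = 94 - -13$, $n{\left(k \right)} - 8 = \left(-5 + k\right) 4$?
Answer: $155479198$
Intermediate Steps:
$n{\left(k \right)} = -12 + 4 k$ ($n{\left(k \right)} = 8 + \left(-5 + k\right) 4 = 8 + \left(-20 + 4 k\right) = -12 + 4 k$)
$b = 107$ ($b = 94 + 13 = 107$)
$L{\left(w \right)} = 24 w$ ($L{\left(w \right)} = 2 \left(-12 + 4 \cdot 6\right) w = 2 \left(-12 + 24\right) w = 2 \cdot 12 w = 24 w$)
$v{\left(d,m \right)} = -28$
$\left(v{\left(3,-13 \right)} - 3519\right) \left(A + L{\left(b \right)}\right) = \left(-28 - 3519\right) \left(-46402 + 24 \cdot 107\right) = - 3547 \left(-46402 + 2568\right) = \left(-3547\right) \left(-43834\right) = 155479198$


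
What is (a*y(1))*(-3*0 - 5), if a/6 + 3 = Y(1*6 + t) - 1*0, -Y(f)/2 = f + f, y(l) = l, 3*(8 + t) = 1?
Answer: -110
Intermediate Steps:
t = -23/3 (t = -8 + (⅓)*1 = -8 + ⅓ = -23/3 ≈ -7.6667)
Y(f) = -4*f (Y(f) = -2*(f + f) = -4*f)
a = 22 (a = -18 + 6*(-4*(1*6 - 23/3) - 1*0) = -18 + 6*(-4*(6 - 23/3) + 0) = -18 + 6*(-4*(-5/3) + 0) = -18 + 6*(20/3 + 0) = -18 + 6*(20/3) = -18 + 40 = 22)
(a*y(1))*(-3*0 - 5) = (22*1)*(-3*0 - 5) = 22*(0 - 5) = 22*(-5) = -110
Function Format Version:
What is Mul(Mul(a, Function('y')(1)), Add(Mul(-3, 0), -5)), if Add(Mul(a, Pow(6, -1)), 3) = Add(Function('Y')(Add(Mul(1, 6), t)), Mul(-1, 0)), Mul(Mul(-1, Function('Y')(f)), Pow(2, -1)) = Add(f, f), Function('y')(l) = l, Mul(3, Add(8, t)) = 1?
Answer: -110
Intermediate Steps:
t = Rational(-23, 3) (t = Add(-8, Mul(Rational(1, 3), 1)) = Add(-8, Rational(1, 3)) = Rational(-23, 3) ≈ -7.6667)
Function('Y')(f) = Mul(-4, f) (Function('Y')(f) = Mul(-2, Add(f, f)) = Mul(-2, Mul(2, f)) = Mul(-4, f))
a = 22 (a = Add(-18, Mul(6, Add(Mul(-4, Add(Mul(1, 6), Rational(-23, 3))), Mul(-1, 0)))) = Add(-18, Mul(6, Add(Mul(-4, Add(6, Rational(-23, 3))), 0))) = Add(-18, Mul(6, Add(Mul(-4, Rational(-5, 3)), 0))) = Add(-18, Mul(6, Add(Rational(20, 3), 0))) = Add(-18, Mul(6, Rational(20, 3))) = Add(-18, 40) = 22)
Mul(Mul(a, Function('y')(1)), Add(Mul(-3, 0), -5)) = Mul(Mul(22, 1), Add(Mul(-3, 0), -5)) = Mul(22, Add(0, -5)) = Mul(22, -5) = -110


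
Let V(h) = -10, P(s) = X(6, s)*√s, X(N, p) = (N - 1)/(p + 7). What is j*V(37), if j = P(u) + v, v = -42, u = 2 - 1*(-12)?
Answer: 420 - 50*√14/21 ≈ 411.09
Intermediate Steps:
X(N, p) = (-1 + N)/(7 + p)
u = 14 (u = 2 + 12 = 14)
P(s) = 5*√s/(7 + s) (P(s) = ((-1 + 6)/(7 + s))*√s = (5/(7 + s))*√s = 5*√s/(7 + s))
j = -42 + 5*√14/21 (j = 5*√14/(7 + 14) - 42 = 5*√14/21 - 42 = -42 + 5*√14/21 ≈ -41.109)
j*V(37) = (-42 + 5*√14/21)*(-10) = 420 - 50*√14/21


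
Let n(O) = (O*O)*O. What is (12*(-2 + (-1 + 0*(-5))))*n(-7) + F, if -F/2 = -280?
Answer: 12908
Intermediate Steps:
n(O) = O**3 (n(O) = O**2*O = O**3)
F = 560 (F = -2*(-280) = 560)
(12*(-2 + (-1 + 0*(-5))))*n(-7) + F = (12*(-2 + (-1 + 0*(-5))))*(-7)**3 + 560 = (12*(-2 + (-1 + 0)))*(-343) + 560 = (12*(-2 - 1))*(-343) + 560 = (12*(-3))*(-343) + 560 = -36*(-343) + 560 = 12348 + 560 = 12908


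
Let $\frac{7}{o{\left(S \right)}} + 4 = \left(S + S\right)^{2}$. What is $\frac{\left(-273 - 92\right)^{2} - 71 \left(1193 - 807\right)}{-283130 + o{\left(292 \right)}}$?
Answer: $- \frac{36089781588}{96562052753} \approx -0.37375$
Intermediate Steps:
$o{\left(S \right)} = \frac{7}{-4 + 4 S^{2}}$ ($o{\left(S \right)} = \frac{7}{-4 + \left(S + S\right)^{2}} = \frac{7}{-4 + \left(2 S\right)^{2}} = \frac{7}{-4 + 4 S^{2}}$)
$\frac{\left(-273 - 92\right)^{2} - 71 \left(1193 - 807\right)}{-283130 + o{\left(292 \right)}} = \frac{\left(-273 - 92\right)^{2} - 71 \left(1193 - 807\right)}{-283130 + \frac{7}{4 \left(-1 + 292^{2}\right)}} = \frac{\left(-365\right)^{2} - 71 \left(1193 - 807\right)}{-283130 + \frac{7}{4 \left(-1 + 85264\right)}} = \frac{133225 - 27406}{-283130 + \frac{7}{4 \cdot 85263}} = \frac{133225 - 27406}{-283130 + \frac{7}{4} \cdot \frac{1}{85263}} = \frac{105819}{-283130 + \frac{7}{341052}} = \frac{105819}{- \frac{96562052753}{341052}} = 105819 \left(- \frac{341052}{96562052753}\right) = - \frac{36089781588}{96562052753}$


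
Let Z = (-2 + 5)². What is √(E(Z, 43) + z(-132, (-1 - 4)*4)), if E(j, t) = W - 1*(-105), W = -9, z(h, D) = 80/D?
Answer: 2*√23 ≈ 9.5917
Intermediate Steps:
Z = 9 (Z = 3² = 9)
E(j, t) = 96 (E(j, t) = -9 - 1*(-105) = -9 + 105 = 96)
√(E(Z, 43) + z(-132, (-1 - 4)*4)) = √(96 + 80/(((-1 - 4)*4))) = √(96 + 80/((-5*4))) = √(96 + 80/(-20)) = √(96 + 80*(-1/20)) = √(96 - 4) = √92 = 2*√23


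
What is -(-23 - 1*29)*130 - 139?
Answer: 6621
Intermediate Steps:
-(-23 - 1*29)*130 - 139 = -(-23 - 29)*130 - 139 = -1*(-52)*130 - 139 = 52*130 - 139 = 6760 - 139 = 6621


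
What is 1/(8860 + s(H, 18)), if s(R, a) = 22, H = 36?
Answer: 1/8882 ≈ 0.00011259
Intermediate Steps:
1/(8860 + s(H, 18)) = 1/(8860 + 22) = 1/8882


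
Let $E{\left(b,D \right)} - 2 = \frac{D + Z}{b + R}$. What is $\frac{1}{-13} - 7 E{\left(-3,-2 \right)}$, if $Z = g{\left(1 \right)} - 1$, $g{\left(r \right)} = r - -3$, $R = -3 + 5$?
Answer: $- \frac{92}{13} \approx -7.0769$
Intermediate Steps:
$R = 2$
$g{\left(r \right)} = 3 + r$ ($g{\left(r \right)} = r + 3 = 3 + r$)
$Z = 3$ ($Z = \left(3 + 1\right) - 1 = 4 - 1 = 3$)
$E{\left(b,D \right)} = 2 + \frac{3 + D}{2 + b}$ ($E{\left(b,D \right)} = 2 + \frac{D + 3}{b + 2} = 2 + \frac{3 + D}{2 + b}$)
$\frac{1}{-13} - 7 E{\left(-3,-2 \right)} = \frac{1}{-13} - 7 \frac{7 - 2 + 2 \left(-3\right)}{2 - 3} = - \frac{1}{13} - 7 \frac{7 - 2 - 6}{-1} = - \frac{1}{13} - 7 \left(\left(-1\right) \left(-1\right)\right) = - \frac{1}{13} - 7 = - \frac{92}{13}$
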